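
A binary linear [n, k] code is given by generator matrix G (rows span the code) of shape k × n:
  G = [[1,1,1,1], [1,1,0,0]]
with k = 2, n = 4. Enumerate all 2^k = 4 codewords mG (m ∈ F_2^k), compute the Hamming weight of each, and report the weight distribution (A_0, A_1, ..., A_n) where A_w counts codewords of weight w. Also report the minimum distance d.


Weight distribution: A_0 = 1, A_2 = 2, A_4 = 1. Minimum distance d = 2.

Enumerate all 2^2 = 4 messages m ∈ F_2^2.
For each, compute codeword c = mG in F_2^4, then tally its weight.
  m = 00 → c = 0000, weight = 0.
  m = 10 → c = 1111, weight = 4.
  m = 01 → c = 1100, weight = 2.
  m = 11 → c = 0011, weight = 2.
Tally weights:
  weight 0: 1 codewords.
  weight 2: 2 codewords.
  weight 4: 1 codewords.
Minimum distance d = smallest w > 0 with A_w > 0 = 2.
Sanity: Σ A_w = 4 = 2^2 = 4 ✓.


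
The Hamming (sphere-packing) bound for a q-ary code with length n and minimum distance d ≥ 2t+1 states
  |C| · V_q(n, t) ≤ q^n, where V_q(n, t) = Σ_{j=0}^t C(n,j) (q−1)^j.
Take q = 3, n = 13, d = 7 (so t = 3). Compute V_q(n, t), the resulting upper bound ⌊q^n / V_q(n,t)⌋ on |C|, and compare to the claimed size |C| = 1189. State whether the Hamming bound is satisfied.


V_q(n, t) = 2627, q^n = 1594323, Hamming bound = 606, |C| = 1189 > bound (violated).

Step 1: Compute V_q(n, t) = Σ_{j=0}^3 C(n, j) (q−1)^j.
  j = 0: C(13,0)·(2)^0 = 1·1 = 1.
  j = 1: C(13,1)·(2)^1 = 13·2 = 26.
  j = 2: C(13,2)·(2)^2 = 78·4 = 312.
  j = 3: C(13,3)·(2)^3 = 286·8 = 2288.
  V_q(n, t) = 1 + 26 + 312 + 2288 = 2627.
Step 2: q^n = 3^13 = 1594323.
Step 3: Hamming bound ⌊q^n / V_q(n,t)⌋ = ⌊1594323/2627⌋ = 606.
Step 4: Compare |C| = 1189 to 606: violated.
The claimed |C| lies above the Hamming bound, so no 3-ary code of length 13 with d ≥ 7 can have 1189 codewords.


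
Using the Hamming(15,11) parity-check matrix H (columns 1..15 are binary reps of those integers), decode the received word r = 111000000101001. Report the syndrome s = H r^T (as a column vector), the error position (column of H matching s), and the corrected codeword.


s = (1, 0, 0, 1)^T, error position = 9, corrected codeword c = 111000001101001

Compute s = H r^T mod 2 one row at a time:
  s_1 = 0 + 0 + 1 + 0 + 1 + 0 + 0 + 1 = 3 ≡ 1 (mod 2).
  s_2 = 0 + 0 + 0 + 0 + 1 + 0 + 0 + 1 = 2 ≡ 0 (mod 2).
  s_3 = 1 + 1 + 0 + 0 + 1 + 0 + 0 + 1 = 4 ≡ 0 (mod 2).
  s_4 = 1 + 1 + 0 + 0 + 0 + 0 + 0 + 1 = 3 ≡ 1 (mod 2).
s = (1, 0, 0, 1)^T — this equals column 9 of H (binary 1001), so error is at position 9.
Correct: flip bit 9 of r = 111000000101001 to get c = 111000001101001.


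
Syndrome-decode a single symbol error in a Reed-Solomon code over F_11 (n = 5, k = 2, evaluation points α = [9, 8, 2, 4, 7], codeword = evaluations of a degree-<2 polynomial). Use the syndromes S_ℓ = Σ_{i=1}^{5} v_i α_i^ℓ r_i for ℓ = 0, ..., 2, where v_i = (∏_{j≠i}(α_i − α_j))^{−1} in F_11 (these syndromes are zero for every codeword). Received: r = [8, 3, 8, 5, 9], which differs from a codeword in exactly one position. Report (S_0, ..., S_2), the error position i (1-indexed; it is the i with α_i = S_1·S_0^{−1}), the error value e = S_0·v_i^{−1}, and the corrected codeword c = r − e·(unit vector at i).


S = (1, 2, 4), error at position 3, error magnitude e = 2, c = [8, 3, 6, 5, 9].

Step 1: column multipliers v_i = (∏_{j≠i}(α_i − α_j))^{−1} mod 11.
  i = 1 (α = 9): (9−8)(9−2)(9−4)(9−7) = 1·7·5·2 = 70 ≡ 4, so v_1 = 4^{−1} = 3 (mod 11).
  i = 2 (α = 8): (8−9)(8−2)(8−4)(8−7) = (−1)·6·4·1 = −24 ≡ 9, so v_2 = 9^{−1} = 5 (mod 11).
  i = 3 (α = 2): (2−9)(2−8)(2−4)(2−7) = (−7)·(−6)·(−2)·(−5) = 420 ≡ 2, so v_3 = 2^{−1} = 6 (mod 11).
  i = 4 (α = 4): (4−9)(4−8)(4−2)(4−7) = (−5)·(−4)·2·(−3) = −120 ≡ 1, so v_4 = 1^{−1} = 1 (mod 11).
  i = 5 (α = 7): (7−9)(7−8)(7−2)(7−4) = (−2)·(−1)·5·3 = 30 ≡ 8, so v_5 = 8^{−1} = 7 (mod 11).
  v = [3, 5, 6, 1, 7].
Step 2: syndromes of r = [8, 3, 8, 5, 9] (all sums mod 11).
  S_0 = Σ v_i r_i = 3·8 + 5·3 + 6·8 + 1·5 + 7·9 = 155 ≡ 1.
  S_1 = Σ v_i α_i r_i = 3·9·8 + 5·8·3 + 6·2·8 + 1·4·5 + 7·7·9 = 893 ≡ 2.
  α_i^2 mod 11 = [4, 9, 4, 5, 5].
  S_2 = Σ v_i α_i^2 r_i = 3·4·8 + 5·9·3 + 6·4·8 + 1·5·5 + 7·5·9 = 763 ≡ 4.
  S = (1, 2, 4) ≠ 0, so r is not a codeword (an error is present).
Step 3: locate the error. For a single error e at position i, S_ℓ = v_i·e·α_i^ℓ, so α_err = S_1/S_0.
  S_0^{−1} = 1^{−1} = 1 (mod 11), so α_err = 2·1 = 2 ≡ 2 = α_3. Error position i = 3.
  Consistency check: S_2/S_1 = 4·6 = 24 ≡ 2 = α_err ✓ (single-error assumption holds).
Step 4: error magnitude e = S_0/v_3 = S_0·∏_{j≠3}(α_3 − α_j) = 1·2 = 2 ≡ 2 (mod 11).
Step 5: correct position 3: c_3 = r_3 − e = 8 − 2 ≡ 6 (mod 11). Hence c = [8, 3, 6, 5, 9].
  Check: interpolating c through the α_i gives m(x) = 7 + 5·x (degree < 2) with m(α_i) = c_i for every i, so c is indeed a codeword.


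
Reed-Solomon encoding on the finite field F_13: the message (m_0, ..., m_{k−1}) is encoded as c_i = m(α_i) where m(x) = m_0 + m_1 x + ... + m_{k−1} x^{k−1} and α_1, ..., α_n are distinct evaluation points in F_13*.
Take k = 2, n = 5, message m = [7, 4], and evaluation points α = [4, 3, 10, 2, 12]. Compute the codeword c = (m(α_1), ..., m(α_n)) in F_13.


c = [10, 6, 8, 2, 3]

Message polynomial: m(x) = 7 + 4·x (mod 13).
For each evaluation point α_i, compute m(α_i) mod 13:
  α_1 = 4: Horner steps 4 → 10, so m(4) = 10.
  α_2 = 3: Horner steps 4 → 6, so m(3) = 6.
  α_3 = 10: Horner steps 4 → 8, so m(10) = 8.
  α_4 = 2: Horner steps 4 → 2, so m(2) = 2.
  α_5 = 12: Horner steps 4 → 3, so m(12) = 3.
Codeword c = [10, 6, 8, 2, 3] ∈ F_13^5.


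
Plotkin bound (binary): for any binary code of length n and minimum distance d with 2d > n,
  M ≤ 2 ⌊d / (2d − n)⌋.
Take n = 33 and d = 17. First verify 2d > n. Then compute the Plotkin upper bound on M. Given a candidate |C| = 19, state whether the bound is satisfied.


Plotkin bound M ≤ 34; given |C| = 19 ≤ bound (satisfied).

Check applicability: 2d = 34, n = 33.
2d − n = 1 > 0, so Plotkin applies.
Compute d/(2d−n) = 17/1 ≈ 17.0000.
⌊d/(2d−n)⌋ = 17.
Plotkin bound: M ≤ 2·17 = 34.
Given |C| = 19, check: satisfied.
This |C| is below the Plotkin bound.


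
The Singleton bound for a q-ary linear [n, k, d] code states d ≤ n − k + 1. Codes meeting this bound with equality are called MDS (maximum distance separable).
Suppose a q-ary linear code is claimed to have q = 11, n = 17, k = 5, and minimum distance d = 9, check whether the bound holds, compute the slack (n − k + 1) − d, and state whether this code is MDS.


Singleton RHS = n − k + 1 = 13, slack = 4, bound satisfied, not MDS.

Singleton bound: d ≤ n − k + 1.
Here n = 17, k = 5, so n − k + 1 = 13.
Given d = 9, check d ≤ 13: YES.
Slack = (n − k + 1) − d = 4.
The code is NOT MDS (slack = 4 > 0).
Description: the claimed parameters are [17, 5, 9]_11; such a code would be non-MDS.


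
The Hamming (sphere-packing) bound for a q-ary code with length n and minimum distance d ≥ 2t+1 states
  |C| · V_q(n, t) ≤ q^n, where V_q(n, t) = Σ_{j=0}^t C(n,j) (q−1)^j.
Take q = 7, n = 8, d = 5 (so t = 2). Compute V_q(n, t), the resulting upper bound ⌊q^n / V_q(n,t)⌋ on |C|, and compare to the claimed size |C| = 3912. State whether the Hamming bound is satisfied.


V_q(n, t) = 1057, q^n = 5764801, Hamming bound = 5453, |C| = 3912 ≤ bound (satisfied).

Step 1: Compute V_q(n, t) = Σ_{j=0}^2 C(n, j) (q−1)^j.
  j = 0: C(8,0)·(6)^0 = 1·1 = 1.
  j = 1: C(8,1)·(6)^1 = 8·6 = 48.
  j = 2: C(8,2)·(6)^2 = 28·36 = 1008.
  V_q(n, t) = 1 + 48 + 1008 = 1057.
Step 2: q^n = 7^8 = 5764801.
Step 3: Hamming bound ⌊q^n / V_q(n,t)⌋ = ⌊5764801/1057⌋ = 5453.
Step 4: Compare |C| = 3912 to 5453: satisfied.
The claimed |C| lies below the Hamming bound.


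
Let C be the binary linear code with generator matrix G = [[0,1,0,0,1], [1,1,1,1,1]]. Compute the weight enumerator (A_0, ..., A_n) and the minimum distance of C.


Weight distribution: A_0 = 1, A_2 = 1, A_3 = 1, A_5 = 1. Minimum distance d = 2.

Enumerate all 2^2 = 4 messages m ∈ F_2^2.
For each, compute codeword c = mG in F_2^5, then tally its weight.
  m = 00 → c = 00000, weight = 0.
  m = 10 → c = 01001, weight = 2.
  m = 01 → c = 11111, weight = 5.
  m = 11 → c = 10110, weight = 3.
Tally weights:
  weight 0: 1 codewords.
  weight 2: 1 codewords.
  weight 3: 1 codewords.
  weight 5: 1 codewords.
Minimum distance d = smallest w > 0 with A_w > 0 = 2.
Sanity: Σ A_w = 4 = 2^2 = 4 ✓.


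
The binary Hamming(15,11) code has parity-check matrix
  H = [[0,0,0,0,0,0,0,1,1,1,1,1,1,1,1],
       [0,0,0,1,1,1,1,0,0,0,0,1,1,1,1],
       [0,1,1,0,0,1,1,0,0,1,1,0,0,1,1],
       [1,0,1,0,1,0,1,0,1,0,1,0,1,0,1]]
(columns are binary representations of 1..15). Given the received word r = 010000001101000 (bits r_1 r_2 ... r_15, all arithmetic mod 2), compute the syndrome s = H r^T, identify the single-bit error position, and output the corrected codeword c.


s = (1, 1, 0, 1)^T, error position = 13, corrected codeword c = 010000001101100

Compute s = H r^T mod 2 one row at a time:
  s_1 = 0 + 1 + 1 + 0 + 1 + 0 + 0 + 0 = 3 ≡ 1 (mod 2).
  s_2 = 0 + 0 + 0 + 0 + 1 + 0 + 0 + 0 = 1 ≡ 1 (mod 2).
  s_3 = 1 + 0 + 0 + 0 + 1 + 0 + 0 + 0 = 2 ≡ 0 (mod 2).
  s_4 = 0 + 0 + 0 + 0 + 1 + 0 + 0 + 0 = 1 ≡ 1 (mod 2).
s = (1, 1, 0, 1)^T — this equals column 13 of H (binary 1101), so error is at position 13.
Correct: flip bit 13 of r = 010000001101000 to get c = 010000001101100.


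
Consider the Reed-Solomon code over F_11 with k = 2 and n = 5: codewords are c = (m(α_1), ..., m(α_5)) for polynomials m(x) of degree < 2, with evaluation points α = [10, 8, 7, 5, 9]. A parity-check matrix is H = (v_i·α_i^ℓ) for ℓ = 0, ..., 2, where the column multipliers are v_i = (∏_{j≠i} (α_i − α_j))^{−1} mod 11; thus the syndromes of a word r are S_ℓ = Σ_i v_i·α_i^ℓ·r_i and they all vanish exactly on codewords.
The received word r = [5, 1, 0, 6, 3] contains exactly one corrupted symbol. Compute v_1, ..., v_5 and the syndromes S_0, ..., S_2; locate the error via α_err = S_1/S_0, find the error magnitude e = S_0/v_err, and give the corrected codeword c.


S = (10, 4, 6), error at position 3, error magnitude e = 1, c = [5, 1, 10, 6, 3].

Step 1: column multipliers v_i = (∏_{j≠i}(α_i − α_j))^{−1} mod 11.
  i = 1 (α = 10): (10−8)(10−7)(10−5)(10−9) = 2·3·5·1 = 30 ≡ 8, so v_1 = 8^{−1} = 7 (mod 11).
  i = 2 (α = 8): (8−10)(8−7)(8−5)(8−9) = (−2)·1·3·(−1) = 6 ≡ 6, so v_2 = 6^{−1} = 2 (mod 11).
  i = 3 (α = 7): (7−10)(7−8)(7−5)(7−9) = (−3)·(−1)·2·(−2) = −12 ≡ 10, so v_3 = 10^{−1} = 10 (mod 11).
  i = 4 (α = 5): (5−10)(5−8)(5−7)(5−9) = (−5)·(−3)·(−2)·(−4) = 120 ≡ 10, so v_4 = 10^{−1} = 10 (mod 11).
  i = 5 (α = 9): (9−10)(9−8)(9−7)(9−5) = (−1)·1·2·4 = −8 ≡ 3, so v_5 = 3^{−1} = 4 (mod 11).
  v = [7, 2, 10, 10, 4].
Step 2: syndromes of r = [5, 1, 0, 6, 3] (all sums mod 11).
  S_0 = Σ v_i r_i = 7·5 + 2·1 + 10·0 + 10·6 + 4·3 = 109 ≡ 10.
  S_1 = Σ v_i α_i r_i = 7·10·5 + 2·8·1 + 10·7·0 + 10·5·6 + 4·9·3 = 774 ≡ 4.
  α_i^2 mod 11 = [1, 9, 5, 3, 4].
  S_2 = Σ v_i α_i^2 r_i = 7·1·5 + 2·9·1 + 10·5·0 + 10·3·6 + 4·4·3 = 281 ≡ 6.
  S = (10, 4, 6) ≠ 0, so r is not a codeword (an error is present).
Step 3: locate the error. For a single error e at position i, S_ℓ = v_i·e·α_i^ℓ, so α_err = S_1/S_0.
  S_0^{−1} = 10^{−1} = 10 (mod 11), so α_err = 4·10 = 40 ≡ 7 = α_3. Error position i = 3.
  Consistency check: S_2/S_1 = 6·3 = 18 ≡ 7 = α_err ✓ (single-error assumption holds).
Step 4: error magnitude e = S_0/v_3 = S_0·∏_{j≠3}(α_3 − α_j) = 10·10 = 100 ≡ 1 (mod 11).
Step 5: correct position 3: c_3 = r_3 − e = 0 − 1 ≡ 10 (mod 11). Hence c = [5, 1, 10, 6, 3].
  Check: interpolating c through the α_i gives m(x) = 7 + 2·x (degree < 2) with m(α_i) = c_i for every i, so c is indeed a codeword.


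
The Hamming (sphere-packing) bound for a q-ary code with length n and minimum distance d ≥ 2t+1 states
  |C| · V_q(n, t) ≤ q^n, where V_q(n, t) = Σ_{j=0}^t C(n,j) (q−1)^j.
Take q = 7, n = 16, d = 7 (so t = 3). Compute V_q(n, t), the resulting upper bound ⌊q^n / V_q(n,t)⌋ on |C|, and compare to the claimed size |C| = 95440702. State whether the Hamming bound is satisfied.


V_q(n, t) = 125377, q^n = 33232930569601, Hamming bound = 265064011, |C| = 95440702 ≤ bound (satisfied).

Step 1: Compute V_q(n, t) = Σ_{j=0}^3 C(n, j) (q−1)^j.
  j = 0: C(16,0)·(6)^0 = 1·1 = 1.
  j = 1: C(16,1)·(6)^1 = 16·6 = 96.
  j = 2: C(16,2)·(6)^2 = 120·36 = 4320.
  j = 3: C(16,3)·(6)^3 = 560·216 = 120960.
  V_q(n, t) = 1 + 96 + 4320 + 120960 = 125377.
Step 2: q^n = 7^16 = 33232930569601.
Step 3: Hamming bound ⌊q^n / V_q(n,t)⌋ = ⌊33232930569601/125377⌋ = 265064011.
Step 4: Compare |C| = 95440702 to 265064011: satisfied.
The claimed |C| lies below the Hamming bound.


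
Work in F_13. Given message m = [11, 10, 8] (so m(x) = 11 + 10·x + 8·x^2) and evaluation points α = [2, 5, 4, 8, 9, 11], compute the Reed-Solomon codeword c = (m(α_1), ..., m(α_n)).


c = [11, 1, 10, 5, 8, 10]

Message polynomial: m(x) = 11 + 10·x + 8·x^2 (mod 13).
For each evaluation point α_i, compute m(α_i) mod 13:
  α_1 = 2: Horner steps 8 → 0 → 11, so m(2) = 11.
  α_2 = 5: Horner steps 8 → 11 → 1, so m(5) = 1.
  α_3 = 4: Horner steps 8 → 3 → 10, so m(4) = 10.
  α_4 = 8: Horner steps 8 → 9 → 5, so m(8) = 5.
  α_5 = 9: Horner steps 8 → 4 → 8, so m(9) = 8.
  α_6 = 11: Horner steps 8 → 7 → 10, so m(11) = 10.
Codeword c = [11, 1, 10, 5, 8, 10] ∈ F_13^6.


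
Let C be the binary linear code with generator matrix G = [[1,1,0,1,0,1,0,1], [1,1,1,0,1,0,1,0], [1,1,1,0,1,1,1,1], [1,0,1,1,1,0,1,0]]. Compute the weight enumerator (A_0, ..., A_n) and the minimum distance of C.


Weight distribution: A_0 = 1, A_1 = 1, A_2 = 2, A_3 = 2, A_4 = 3, A_5 = 3, A_6 = 2, A_7 = 2. Minimum distance d = 1.

Enumerate all 2^4 = 16 messages m ∈ F_2^4.
For each, compute codeword c = mG in F_2^8, then tally its weight.
  m = 0000 → c = 00000000, weight = 0.
  m = 1000 → c = 11010101, weight = 5.
  m = 0100 → c = 11101010, weight = 5.
  m = 1100 → c = 00111111, weight = 6.
  m = 0010 → c = 11101111, weight = 7.
  m = 1010 → c = 00111010, weight = 4.
  m = 0110 → c = 00000101, weight = 2.
  m = 1110 → c = 11010000, weight = 3.
  m = 0001 → c = 10111010, weight = 5.
  m = 1001 → c = 01101111, weight = 6.
  m = 0101 → c = 01010000, weight = 2.
  m = 1101 → c = 10000101, weight = 3.
  m = 0011 → c = 01010101, weight = 4.
  m = 1011 → c = 10000000, weight = 1.
  m = 0111 → c = 10111111, weight = 7.
  m = 1111 → c = 01101010, weight = 4.
Tally weights:
  weight 0: 1 codewords.
  weight 1: 1 codewords.
  weight 2: 2 codewords.
  weight 3: 2 codewords.
  weight 4: 3 codewords.
  weight 5: 3 codewords.
  weight 6: 2 codewords.
  weight 7: 2 codewords.
Minimum distance d = smallest w > 0 with A_w > 0 = 1.
Sanity: Σ A_w = 16 = 2^4 = 16 ✓.


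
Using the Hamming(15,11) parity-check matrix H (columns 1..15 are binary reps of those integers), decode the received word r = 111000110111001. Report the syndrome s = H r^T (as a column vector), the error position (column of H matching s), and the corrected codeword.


s = (1, 1, 0, 1)^T, error position = 13, corrected codeword c = 111000110111101

Compute s = H r^T mod 2 one row at a time:
  s_1 = 1 + 0 + 1 + 1 + 1 + 0 + 0 + 1 = 5 ≡ 1 (mod 2).
  s_2 = 0 + 0 + 0 + 1 + 1 + 0 + 0 + 1 = 3 ≡ 1 (mod 2).
  s_3 = 1 + 1 + 0 + 1 + 1 + 1 + 0 + 1 = 6 ≡ 0 (mod 2).
  s_4 = 1 + 1 + 0 + 1 + 0 + 1 + 0 + 1 = 5 ≡ 1 (mod 2).
s = (1, 1, 0, 1)^T — this equals column 13 of H (binary 1101), so error is at position 13.
Correct: flip bit 13 of r = 111000110111001 to get c = 111000110111101.


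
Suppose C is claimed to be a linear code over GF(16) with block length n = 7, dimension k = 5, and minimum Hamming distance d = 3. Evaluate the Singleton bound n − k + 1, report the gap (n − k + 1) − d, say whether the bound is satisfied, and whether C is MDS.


Singleton RHS = n − k + 1 = 3, slack = 0, bound satisfied, MDS.

Singleton bound: d ≤ n − k + 1.
Here n = 7, k = 5, so n − k + 1 = 3.
Given d = 3, check d ≤ 3: YES.
Slack = (n − k + 1) − d = 0.
The code is MDS (slack = 0).
Description: the claimed parameters are [7, 5, 3]_16; such a code would be MDS (meets Singleton bound).


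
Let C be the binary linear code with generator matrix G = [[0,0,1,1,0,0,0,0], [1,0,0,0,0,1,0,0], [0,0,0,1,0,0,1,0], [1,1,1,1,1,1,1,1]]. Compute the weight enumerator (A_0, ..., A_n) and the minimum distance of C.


Weight distribution: A_0 = 1, A_2 = 4, A_4 = 6, A_6 = 4, A_8 = 1. Minimum distance d = 2.

Enumerate all 2^4 = 16 messages m ∈ F_2^4.
For each, compute codeword c = mG in F_2^8, then tally its weight.
  m = 0000 → c = 00000000, weight = 0.
  m = 1000 → c = 00110000, weight = 2.
  m = 0100 → c = 10000100, weight = 2.
  m = 1100 → c = 10110100, weight = 4.
  m = 0010 → c = 00010010, weight = 2.
  m = 1010 → c = 00100010, weight = 2.
  m = 0110 → c = 10010110, weight = 4.
  m = 1110 → c = 10100110, weight = 4.
  m = 0001 → c = 11111111, weight = 8.
  m = 1001 → c = 11001111, weight = 6.
  m = 0101 → c = 01111011, weight = 6.
  m = 1101 → c = 01001011, weight = 4.
  m = 0011 → c = 11101101, weight = 6.
  m = 1011 → c = 11011101, weight = 6.
  m = 0111 → c = 01101001, weight = 4.
  m = 1111 → c = 01011001, weight = 4.
Tally weights:
  weight 0: 1 codewords.
  weight 2: 4 codewords.
  weight 4: 6 codewords.
  weight 6: 4 codewords.
  weight 8: 1 codewords.
Minimum distance d = smallest w > 0 with A_w > 0 = 2.
Sanity: Σ A_w = 16 = 2^4 = 16 ✓.


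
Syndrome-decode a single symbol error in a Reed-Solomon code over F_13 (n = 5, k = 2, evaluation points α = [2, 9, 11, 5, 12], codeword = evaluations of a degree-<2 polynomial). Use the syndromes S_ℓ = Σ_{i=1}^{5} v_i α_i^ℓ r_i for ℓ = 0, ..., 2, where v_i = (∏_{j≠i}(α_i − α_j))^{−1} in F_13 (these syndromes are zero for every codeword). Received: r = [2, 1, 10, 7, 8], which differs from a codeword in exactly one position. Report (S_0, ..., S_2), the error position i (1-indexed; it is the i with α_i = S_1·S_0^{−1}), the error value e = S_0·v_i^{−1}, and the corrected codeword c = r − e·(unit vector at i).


S = (8, 1, 5), error at position 4, error magnitude e = 11, c = [2, 1, 10, 9, 8].

Step 1: column multipliers v_i = (∏_{j≠i}(α_i − α_j))^{−1} mod 13.
  i = 1 (α = 2): (2−9)(2−11)(2−5)(2−12) = (−7)·(−9)·(−3)·(−10) = 1890 ≡ 5, so v_1 = 5^{−1} = 8 (mod 13).
  i = 2 (α = 9): (9−2)(9−11)(9−5)(9−12) = 7·(−2)·4·(−3) = 168 ≡ 12, so v_2 = 12^{−1} = 12 (mod 13).
  i = 3 (α = 11): (11−2)(11−9)(11−5)(11−12) = 9·2·6·(−1) = −108 ≡ 9, so v_3 = 9^{−1} = 3 (mod 13).
  i = 4 (α = 5): (5−2)(5−9)(5−11)(5−12) = 3·(−4)·(−6)·(−7) = −504 ≡ 3, so v_4 = 3^{−1} = 9 (mod 13).
  i = 5 (α = 12): (12−2)(12−9)(12−11)(12−5) = 10·3·1·7 = 210 ≡ 2, so v_5 = 2^{−1} = 7 (mod 13).
  v = [8, 12, 3, 9, 7].
Step 2: syndromes of r = [2, 1, 10, 7, 8] (all sums mod 13).
  S_0 = Σ v_i r_i = 8·2 + 12·1 + 3·10 + 9·7 + 7·8 = 177 ≡ 8.
  S_1 = Σ v_i α_i r_i = 8·2·2 + 12·9·1 + 3·11·10 + 9·5·7 + 7·12·8 = 1457 ≡ 1.
  α_i^2 mod 13 = [4, 3, 4, 12, 1].
  S_2 = Σ v_i α_i^2 r_i = 8·4·2 + 12·3·1 + 3·4·10 + 9·12·7 + 7·1·8 = 1032 ≡ 5.
  S = (8, 1, 5) ≠ 0, so r is not a codeword (an error is present).
Step 3: locate the error. For a single error e at position i, S_ℓ = v_i·e·α_i^ℓ, so α_err = S_1/S_0.
  S_0^{−1} = 8^{−1} = 5 (mod 13), so α_err = 1·5 = 5 ≡ 5 = α_4. Error position i = 4.
  Consistency check: S_2/S_1 = 5·1 = 5 ≡ 5 = α_err ✓ (single-error assumption holds).
Step 4: error magnitude e = S_0/v_4 = S_0·∏_{j≠4}(α_4 − α_j) = 8·3 = 24 ≡ 11 (mod 13).
Step 5: correct position 4: c_4 = r_4 − e = 7 − 11 ≡ 9 (mod 13). Hence c = [2, 1, 10, 9, 8].
  Check: interpolating c through the α_i gives m(x) = 6 + 11·x (degree < 2) with m(α_i) = c_i for every i, so c is indeed a codeword.


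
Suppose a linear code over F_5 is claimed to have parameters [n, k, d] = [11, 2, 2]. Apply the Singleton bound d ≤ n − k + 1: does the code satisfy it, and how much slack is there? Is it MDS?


Singleton RHS = n − k + 1 = 10, slack = 8, bound satisfied, not MDS.

Singleton bound: d ≤ n − k + 1.
Here n = 11, k = 2, so n − k + 1 = 10.
Given d = 2, check d ≤ 10: YES.
Slack = (n − k + 1) − d = 8.
The code is NOT MDS (slack = 8 > 0).
Description: the claimed parameters are [11, 2, 2]_5; such a code would be non-MDS.


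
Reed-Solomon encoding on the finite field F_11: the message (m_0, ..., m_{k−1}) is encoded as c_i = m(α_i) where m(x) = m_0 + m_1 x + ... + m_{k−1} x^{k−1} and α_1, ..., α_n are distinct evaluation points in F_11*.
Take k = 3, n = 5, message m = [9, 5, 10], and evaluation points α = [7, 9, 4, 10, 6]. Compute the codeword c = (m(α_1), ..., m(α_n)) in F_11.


c = [6, 6, 2, 3, 3]

Message polynomial: m(x) = 9 + 5·x + 10·x^2 (mod 11).
For each evaluation point α_i, compute m(α_i) mod 11:
  α_1 = 7: Horner steps 10 → 9 → 6, so m(7) = 6.
  α_2 = 9: Horner steps 10 → 7 → 6, so m(9) = 6.
  α_3 = 4: Horner steps 10 → 1 → 2, so m(4) = 2.
  α_4 = 10: Horner steps 10 → 6 → 3, so m(10) = 3.
  α_5 = 6: Horner steps 10 → 10 → 3, so m(6) = 3.
Codeword c = [6, 6, 2, 3, 3] ∈ F_11^5.


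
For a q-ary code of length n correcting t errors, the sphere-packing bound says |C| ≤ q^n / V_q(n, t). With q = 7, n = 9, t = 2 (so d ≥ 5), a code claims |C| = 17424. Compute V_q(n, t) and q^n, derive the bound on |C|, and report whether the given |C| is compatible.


V_q(n, t) = 1351, q^n = 40353607, Hamming bound = 29869, |C| = 17424 ≤ bound (satisfied).

Step 1: Compute V_q(n, t) = Σ_{j=0}^2 C(n, j) (q−1)^j.
  j = 0: C(9,0)·(6)^0 = 1·1 = 1.
  j = 1: C(9,1)·(6)^1 = 9·6 = 54.
  j = 2: C(9,2)·(6)^2 = 36·36 = 1296.
  V_q(n, t) = 1 + 54 + 1296 = 1351.
Step 2: q^n = 7^9 = 40353607.
Step 3: Hamming bound ⌊q^n / V_q(n,t)⌋ = ⌊40353607/1351⌋ = 29869.
Step 4: Compare |C| = 17424 to 29869: satisfied.
The claimed |C| lies below the Hamming bound.


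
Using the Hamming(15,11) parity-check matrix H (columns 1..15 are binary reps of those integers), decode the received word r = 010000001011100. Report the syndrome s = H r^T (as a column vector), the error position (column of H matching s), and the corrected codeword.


s = (0, 0, 0, 1)^T, error position = 1, corrected codeword c = 110000001011100

Compute s = H r^T mod 2 one row at a time:
  s_1 = 0 + 1 + 0 + 1 + 1 + 1 + 0 + 0 = 4 ≡ 0 (mod 2).
  s_2 = 0 + 0 + 0 + 0 + 1 + 1 + 0 + 0 = 2 ≡ 0 (mod 2).
  s_3 = 1 + 0 + 0 + 0 + 0 + 1 + 0 + 0 = 2 ≡ 0 (mod 2).
  s_4 = 0 + 0 + 0 + 0 + 1 + 1 + 1 + 0 = 3 ≡ 1 (mod 2).
s = (0, 0, 0, 1)^T — this equals column 1 of H (binary 0001), so error is at position 1.
Correct: flip bit 1 of r = 010000001011100 to get c = 110000001011100.


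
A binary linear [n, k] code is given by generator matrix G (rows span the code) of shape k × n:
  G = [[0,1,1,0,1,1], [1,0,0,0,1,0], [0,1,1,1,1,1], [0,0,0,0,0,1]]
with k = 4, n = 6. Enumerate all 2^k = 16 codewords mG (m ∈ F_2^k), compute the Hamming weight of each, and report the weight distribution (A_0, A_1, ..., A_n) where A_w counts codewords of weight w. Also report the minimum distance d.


Weight distribution: A_0 = 1, A_1 = 2, A_2 = 2, A_3 = 4, A_4 = 5, A_5 = 2. Minimum distance d = 1.

Enumerate all 2^4 = 16 messages m ∈ F_2^4.
For each, compute codeword c = mG in F_2^6, then tally its weight.
  m = 0000 → c = 000000, weight = 0.
  m = 1000 → c = 011011, weight = 4.
  m = 0100 → c = 100010, weight = 2.
  m = 1100 → c = 111001, weight = 4.
  m = 0010 → c = 011111, weight = 5.
  m = 1010 → c = 000100, weight = 1.
  m = 0110 → c = 111101, weight = 5.
  m = 1110 → c = 100110, weight = 3.
  m = 0001 → c = 000001, weight = 1.
  m = 1001 → c = 011010, weight = 3.
  m = 0101 → c = 100011, weight = 3.
  m = 1101 → c = 111000, weight = 3.
  m = 0011 → c = 011110, weight = 4.
  m = 1011 → c = 000101, weight = 2.
  m = 0111 → c = 111100, weight = 4.
  m = 1111 → c = 100111, weight = 4.
Tally weights:
  weight 0: 1 codewords.
  weight 1: 2 codewords.
  weight 2: 2 codewords.
  weight 3: 4 codewords.
  weight 4: 5 codewords.
  weight 5: 2 codewords.
Minimum distance d = smallest w > 0 with A_w > 0 = 1.
Sanity: Σ A_w = 16 = 2^4 = 16 ✓.


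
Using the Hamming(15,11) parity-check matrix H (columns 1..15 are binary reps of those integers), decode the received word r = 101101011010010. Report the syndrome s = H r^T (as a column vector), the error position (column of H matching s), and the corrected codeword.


s = (0, 1, 0, 0)^T, error position = 4, corrected codeword c = 101001011010010

Compute s = H r^T mod 2 one row at a time:
  s_1 = 1 + 1 + 0 + 1 + 0 + 0 + 1 + 0 = 4 ≡ 0 (mod 2).
  s_2 = 1 + 0 + 1 + 0 + 0 + 0 + 1 + 0 = 3 ≡ 1 (mod 2).
  s_3 = 0 + 1 + 1 + 0 + 0 + 1 + 1 + 0 = 4 ≡ 0 (mod 2).
  s_4 = 1 + 1 + 0 + 0 + 1 + 1 + 0 + 0 = 4 ≡ 0 (mod 2).
s = (0, 1, 0, 0)^T — this equals column 4 of H (binary 0100), so error is at position 4.
Correct: flip bit 4 of r = 101101011010010 to get c = 101001011010010.


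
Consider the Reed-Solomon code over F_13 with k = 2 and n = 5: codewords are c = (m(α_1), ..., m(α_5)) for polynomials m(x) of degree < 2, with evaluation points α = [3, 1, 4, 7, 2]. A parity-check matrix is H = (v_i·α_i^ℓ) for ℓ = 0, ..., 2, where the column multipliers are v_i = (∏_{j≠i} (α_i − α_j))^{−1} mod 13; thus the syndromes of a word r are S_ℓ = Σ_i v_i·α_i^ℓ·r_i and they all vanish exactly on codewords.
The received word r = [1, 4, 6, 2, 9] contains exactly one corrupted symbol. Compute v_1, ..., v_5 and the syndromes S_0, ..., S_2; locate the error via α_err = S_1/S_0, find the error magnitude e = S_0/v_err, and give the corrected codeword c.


S = (8, 4, 2), error at position 4, error magnitude e = 7, c = [1, 4, 6, 8, 9].

Step 1: column multipliers v_i = (∏_{j≠i}(α_i − α_j))^{−1} mod 13.
  i = 1 (α = 3): (3−1)(3−4)(3−7)(3−2) = 2·(−1)·(−4)·1 = 8 ≡ 8, so v_1 = 8^{−1} = 5 (mod 13).
  i = 2 (α = 1): (1−3)(1−4)(1−7)(1−2) = (−2)·(−3)·(−6)·(−1) = 36 ≡ 10, so v_2 = 10^{−1} = 4 (mod 13).
  i = 3 (α = 4): (4−3)(4−1)(4−7)(4−2) = 1·3·(−3)·2 = −18 ≡ 8, so v_3 = 8^{−1} = 5 (mod 13).
  i = 4 (α = 7): (7−3)(7−1)(7−4)(7−2) = 4·6·3·5 = 360 ≡ 9, so v_4 = 9^{−1} = 3 (mod 13).
  i = 5 (α = 2): (2−3)(2−1)(2−4)(2−7) = (−1)·1·(−2)·(−5) = −10 ≡ 3, so v_5 = 3^{−1} = 9 (mod 13).
  v = [5, 4, 5, 3, 9].
Step 2: syndromes of r = [1, 4, 6, 2, 9] (all sums mod 13).
  S_0 = Σ v_i r_i = 5·1 + 4·4 + 5·6 + 3·2 + 9·9 = 138 ≡ 8.
  S_1 = Σ v_i α_i r_i = 5·3·1 + 4·1·4 + 5·4·6 + 3·7·2 + 9·2·9 = 355 ≡ 4.
  α_i^2 mod 13 = [9, 1, 3, 10, 4].
  S_2 = Σ v_i α_i^2 r_i = 5·9·1 + 4·1·4 + 5·3·6 + 3·10·2 + 9·4·9 = 535 ≡ 2.
  S = (8, 4, 2) ≠ 0, so r is not a codeword (an error is present).
Step 3: locate the error. For a single error e at position i, S_ℓ = v_i·e·α_i^ℓ, so α_err = S_1/S_0.
  S_0^{−1} = 8^{−1} = 5 (mod 13), so α_err = 4·5 = 20 ≡ 7 = α_4. Error position i = 4.
  Consistency check: S_2/S_1 = 2·10 = 20 ≡ 7 = α_err ✓ (single-error assumption holds).
Step 4: error magnitude e = S_0/v_4 = S_0·∏_{j≠4}(α_4 − α_j) = 8·9 = 72 ≡ 7 (mod 13).
Step 5: correct position 4: c_4 = r_4 − e = 2 − 7 ≡ 8 (mod 13). Hence c = [1, 4, 6, 8, 9].
  Check: interpolating c through the α_i gives m(x) = 12 + 5·x (degree < 2) with m(α_i) = c_i for every i, so c is indeed a codeword.


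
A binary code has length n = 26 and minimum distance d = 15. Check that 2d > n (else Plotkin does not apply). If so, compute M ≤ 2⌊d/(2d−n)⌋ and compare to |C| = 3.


Plotkin bound M ≤ 6; given |C| = 3 ≤ bound (satisfied).

Check applicability: 2d = 30, n = 26.
2d − n = 4 > 0, so Plotkin applies.
Compute d/(2d−n) = 15/4 ≈ 3.7500.
⌊d/(2d−n)⌋ = 3.
Plotkin bound: M ≤ 2·3 = 6.
Given |C| = 3, check: satisfied.
This |C| is below the Plotkin bound.


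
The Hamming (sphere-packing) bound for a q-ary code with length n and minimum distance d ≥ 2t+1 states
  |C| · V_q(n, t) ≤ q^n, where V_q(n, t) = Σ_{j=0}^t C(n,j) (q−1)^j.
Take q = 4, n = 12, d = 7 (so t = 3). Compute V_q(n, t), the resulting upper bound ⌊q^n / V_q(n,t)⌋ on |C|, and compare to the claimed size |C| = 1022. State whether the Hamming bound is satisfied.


V_q(n, t) = 6571, q^n = 16777216, Hamming bound = 2553, |C| = 1022 ≤ bound (satisfied).

Step 1: Compute V_q(n, t) = Σ_{j=0}^3 C(n, j) (q−1)^j.
  j = 0: C(12,0)·(3)^0 = 1·1 = 1.
  j = 1: C(12,1)·(3)^1 = 12·3 = 36.
  j = 2: C(12,2)·(3)^2 = 66·9 = 594.
  j = 3: C(12,3)·(3)^3 = 220·27 = 5940.
  V_q(n, t) = 1 + 36 + 594 + 5940 = 6571.
Step 2: q^n = 4^12 = 16777216.
Step 3: Hamming bound ⌊q^n / V_q(n,t)⌋ = ⌊16777216/6571⌋ = 2553.
Step 4: Compare |C| = 1022 to 2553: satisfied.
The claimed |C| lies below the Hamming bound.


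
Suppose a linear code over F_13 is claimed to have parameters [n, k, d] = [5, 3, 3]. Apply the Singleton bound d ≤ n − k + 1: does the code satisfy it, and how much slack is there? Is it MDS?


Singleton RHS = n − k + 1 = 3, slack = 0, bound satisfied, MDS.

Singleton bound: d ≤ n − k + 1.
Here n = 5, k = 3, so n − k + 1 = 3.
Given d = 3, check d ≤ 3: YES.
Slack = (n − k + 1) − d = 0.
The code is MDS (slack = 0).
Description: the claimed parameters are [5, 3, 3]_13; such a code would be MDS (meets Singleton bound).


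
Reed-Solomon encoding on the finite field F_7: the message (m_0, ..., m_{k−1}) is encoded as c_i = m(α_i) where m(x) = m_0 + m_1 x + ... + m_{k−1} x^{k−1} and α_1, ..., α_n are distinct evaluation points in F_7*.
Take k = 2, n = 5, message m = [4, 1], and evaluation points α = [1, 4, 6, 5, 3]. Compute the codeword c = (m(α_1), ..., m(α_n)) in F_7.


c = [5, 1, 3, 2, 0]

Message polynomial: m(x) = 4 + 1·x (mod 7).
For each evaluation point α_i, compute m(α_i) mod 7:
  α_1 = 1: Horner steps 1 → 5, so m(1) = 5.
  α_2 = 4: Horner steps 1 → 1, so m(4) = 1.
  α_3 = 6: Horner steps 1 → 3, so m(6) = 3.
  α_4 = 5: Horner steps 1 → 2, so m(5) = 2.
  α_5 = 3: Horner steps 1 → 0, so m(3) = 0.
Codeword c = [5, 1, 3, 2, 0] ∈ F_7^5.


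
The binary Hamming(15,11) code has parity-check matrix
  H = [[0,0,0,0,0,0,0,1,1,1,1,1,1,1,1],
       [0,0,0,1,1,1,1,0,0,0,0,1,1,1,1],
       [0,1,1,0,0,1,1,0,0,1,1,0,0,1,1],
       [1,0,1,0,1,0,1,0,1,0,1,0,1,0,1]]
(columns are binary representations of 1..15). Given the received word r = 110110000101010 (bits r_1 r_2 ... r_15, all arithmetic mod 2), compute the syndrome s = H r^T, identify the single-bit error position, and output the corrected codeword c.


s = (1, 0, 1, 0)^T, error position = 10, corrected codeword c = 110110000001010

Compute s = H r^T mod 2 one row at a time:
  s_1 = 0 + 0 + 1 + 0 + 1 + 0 + 1 + 0 = 3 ≡ 1 (mod 2).
  s_2 = 1 + 1 + 0 + 0 + 1 + 0 + 1 + 0 = 4 ≡ 0 (mod 2).
  s_3 = 1 + 0 + 0 + 0 + 1 + 0 + 1 + 0 = 3 ≡ 1 (mod 2).
  s_4 = 1 + 0 + 1 + 0 + 0 + 0 + 0 + 0 = 2 ≡ 0 (mod 2).
s = (1, 0, 1, 0)^T — this equals column 10 of H (binary 1010), so error is at position 10.
Correct: flip bit 10 of r = 110110000101010 to get c = 110110000001010.


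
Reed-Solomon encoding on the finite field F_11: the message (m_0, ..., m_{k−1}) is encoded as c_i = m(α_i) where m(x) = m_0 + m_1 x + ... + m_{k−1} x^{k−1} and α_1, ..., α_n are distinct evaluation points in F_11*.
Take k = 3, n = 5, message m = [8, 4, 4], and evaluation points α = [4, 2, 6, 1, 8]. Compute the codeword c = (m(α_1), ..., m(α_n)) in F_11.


c = [0, 10, 0, 5, 10]

Message polynomial: m(x) = 8 + 4·x + 4·x^2 (mod 11).
For each evaluation point α_i, compute m(α_i) mod 11:
  α_1 = 4: Horner steps 4 → 9 → 0, so m(4) = 0.
  α_2 = 2: Horner steps 4 → 1 → 10, so m(2) = 10.
  α_3 = 6: Horner steps 4 → 6 → 0, so m(6) = 0.
  α_4 = 1: Horner steps 4 → 8 → 5, so m(1) = 5.
  α_5 = 8: Horner steps 4 → 3 → 10, so m(8) = 10.
Codeword c = [0, 10, 0, 5, 10] ∈ F_11^5.


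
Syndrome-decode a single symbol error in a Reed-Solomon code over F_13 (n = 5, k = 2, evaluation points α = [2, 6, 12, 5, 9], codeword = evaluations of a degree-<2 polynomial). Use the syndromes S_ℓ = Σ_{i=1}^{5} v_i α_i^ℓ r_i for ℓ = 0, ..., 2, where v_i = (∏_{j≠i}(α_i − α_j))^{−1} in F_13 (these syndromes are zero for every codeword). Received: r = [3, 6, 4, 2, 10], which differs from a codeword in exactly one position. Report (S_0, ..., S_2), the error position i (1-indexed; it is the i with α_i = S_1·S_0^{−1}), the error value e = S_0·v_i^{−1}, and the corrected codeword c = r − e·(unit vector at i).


S = (12, 4, 10), error at position 5, error magnitude e = 5, c = [3, 6, 4, 2, 5].

Step 1: column multipliers v_i = (∏_{j≠i}(α_i − α_j))^{−1} mod 13.
  i = 1 (α = 2): (2−6)(2−12)(2−5)(2−9) = (−4)·(−10)·(−3)·(−7) = 840 ≡ 8, so v_1 = 8^{−1} = 5 (mod 13).
  i = 2 (α = 6): (6−2)(6−12)(6−5)(6−9) = 4·(−6)·1·(−3) = 72 ≡ 7, so v_2 = 7^{−1} = 2 (mod 13).
  i = 3 (α = 12): (12−2)(12−6)(12−5)(12−9) = 10·6·7·3 = 1260 ≡ 12, so v_3 = 12^{−1} = 12 (mod 13).
  i = 4 (α = 5): (5−2)(5−6)(5−12)(5−9) = 3·(−1)·(−7)·(−4) = −84 ≡ 7, so v_4 = 7^{−1} = 2 (mod 13).
  i = 5 (α = 9): (9−2)(9−6)(9−12)(9−5) = 7·3·(−3)·4 = −252 ≡ 8, so v_5 = 8^{−1} = 5 (mod 13).
  v = [5, 2, 12, 2, 5].
Step 2: syndromes of r = [3, 6, 4, 2, 10] (all sums mod 13).
  S_0 = Σ v_i r_i = 5·3 + 2·6 + 12·4 + 2·2 + 5·10 = 129 ≡ 12.
  S_1 = Σ v_i α_i r_i = 5·2·3 + 2·6·6 + 12·12·4 + 2·5·2 + 5·9·10 = 1148 ≡ 4.
  α_i^2 mod 13 = [4, 10, 1, 12, 3].
  S_2 = Σ v_i α_i^2 r_i = 5·4·3 + 2·10·6 + 12·1·4 + 2·12·2 + 5·3·10 = 426 ≡ 10.
  S = (12, 4, 10) ≠ 0, so r is not a codeword (an error is present).
Step 3: locate the error. For a single error e at position i, S_ℓ = v_i·e·α_i^ℓ, so α_err = S_1/S_0.
  S_0^{−1} = 12^{−1} = 12 (mod 13), so α_err = 4·12 = 48 ≡ 9 = α_5. Error position i = 5.
  Consistency check: S_2/S_1 = 10·10 = 100 ≡ 9 = α_err ✓ (single-error assumption holds).
Step 4: error magnitude e = S_0/v_5 = S_0·∏_{j≠5}(α_5 − α_j) = 12·8 = 96 ≡ 5 (mod 13).
Step 5: correct position 5: c_5 = r_5 − e = 10 − 5 ≡ 5 (mod 13). Hence c = [3, 6, 4, 2, 5].
  Check: interpolating c through the α_i gives m(x) = 8 + 4·x (degree < 2) with m(α_i) = c_i for every i, so c is indeed a codeword.


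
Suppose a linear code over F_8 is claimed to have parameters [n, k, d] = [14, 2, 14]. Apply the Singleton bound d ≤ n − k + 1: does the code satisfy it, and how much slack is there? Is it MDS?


Singleton RHS = n − k + 1 = 13, slack = -1, bound violated (no such code; not MDS).

Singleton bound: d ≤ n − k + 1.
Here n = 14, k = 2, so n − k + 1 = 13.
Given d = 14, check d ≤ 13: NO.
Slack = (n − k + 1) − d = -1.
The slack is negative: d = 14 exceeds n − k + 1 = 13 by 1, so the Singleton bound is violated and no linear [14, 2, 14]_8 code can exist. In particular it is not MDS (MDS requires d = n − k + 1 exactly).
Description: the claimed parameters are [14, 2, 14]_8; such a code would be impossible (violates the Singleton bound).


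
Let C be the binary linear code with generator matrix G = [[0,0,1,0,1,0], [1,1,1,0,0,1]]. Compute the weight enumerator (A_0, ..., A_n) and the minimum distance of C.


Weight distribution: A_0 = 1, A_2 = 1, A_4 = 2. Minimum distance d = 2.

Enumerate all 2^2 = 4 messages m ∈ F_2^2.
For each, compute codeword c = mG in F_2^6, then tally its weight.
  m = 00 → c = 000000, weight = 0.
  m = 10 → c = 001010, weight = 2.
  m = 01 → c = 111001, weight = 4.
  m = 11 → c = 110011, weight = 4.
Tally weights:
  weight 0: 1 codewords.
  weight 2: 1 codewords.
  weight 4: 2 codewords.
Minimum distance d = smallest w > 0 with A_w > 0 = 2.
Sanity: Σ A_w = 4 = 2^2 = 4 ✓.


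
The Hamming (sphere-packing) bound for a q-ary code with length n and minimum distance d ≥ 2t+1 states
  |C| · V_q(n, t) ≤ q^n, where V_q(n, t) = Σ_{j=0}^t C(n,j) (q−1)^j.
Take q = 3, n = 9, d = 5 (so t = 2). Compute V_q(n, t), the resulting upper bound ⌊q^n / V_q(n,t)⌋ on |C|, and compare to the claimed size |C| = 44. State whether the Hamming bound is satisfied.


V_q(n, t) = 163, q^n = 19683, Hamming bound = 120, |C| = 44 ≤ bound (satisfied).

Step 1: Compute V_q(n, t) = Σ_{j=0}^2 C(n, j) (q−1)^j.
  j = 0: C(9,0)·(2)^0 = 1·1 = 1.
  j = 1: C(9,1)·(2)^1 = 9·2 = 18.
  j = 2: C(9,2)·(2)^2 = 36·4 = 144.
  V_q(n, t) = 1 + 18 + 144 = 163.
Step 2: q^n = 3^9 = 19683.
Step 3: Hamming bound ⌊q^n / V_q(n,t)⌋ = ⌊19683/163⌋ = 120.
Step 4: Compare |C| = 44 to 120: satisfied.
The claimed |C| lies below the Hamming bound.


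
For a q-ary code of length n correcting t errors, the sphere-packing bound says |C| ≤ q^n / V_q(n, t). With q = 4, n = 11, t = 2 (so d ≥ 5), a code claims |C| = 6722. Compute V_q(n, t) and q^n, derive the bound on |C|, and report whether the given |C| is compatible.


V_q(n, t) = 529, q^n = 4194304, Hamming bound = 7928, |C| = 6722 ≤ bound (satisfied).

Step 1: Compute V_q(n, t) = Σ_{j=0}^2 C(n, j) (q−1)^j.
  j = 0: C(11,0)·(3)^0 = 1·1 = 1.
  j = 1: C(11,1)·(3)^1 = 11·3 = 33.
  j = 2: C(11,2)·(3)^2 = 55·9 = 495.
  V_q(n, t) = 1 + 33 + 495 = 529.
Step 2: q^n = 4^11 = 4194304.
Step 3: Hamming bound ⌊q^n / V_q(n,t)⌋ = ⌊4194304/529⌋ = 7928.
Step 4: Compare |C| = 6722 to 7928: satisfied.
The claimed |C| lies below the Hamming bound.


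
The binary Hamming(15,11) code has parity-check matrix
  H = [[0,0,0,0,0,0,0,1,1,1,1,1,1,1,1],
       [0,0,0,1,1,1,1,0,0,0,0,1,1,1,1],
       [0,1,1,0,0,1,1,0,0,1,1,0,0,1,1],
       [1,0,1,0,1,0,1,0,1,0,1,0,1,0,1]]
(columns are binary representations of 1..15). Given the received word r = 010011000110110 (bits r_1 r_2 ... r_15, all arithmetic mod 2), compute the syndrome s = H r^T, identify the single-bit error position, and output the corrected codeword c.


s = (0, 0, 1, 1)^T, error position = 3, corrected codeword c = 011011000110110

Compute s = H r^T mod 2 one row at a time:
  s_1 = 0 + 0 + 1 + 1 + 0 + 1 + 1 + 0 = 4 ≡ 0 (mod 2).
  s_2 = 0 + 1 + 1 + 0 + 0 + 1 + 1 + 0 = 4 ≡ 0 (mod 2).
  s_3 = 1 + 0 + 1 + 0 + 1 + 1 + 1 + 0 = 5 ≡ 1 (mod 2).
  s_4 = 0 + 0 + 1 + 0 + 0 + 1 + 1 + 0 = 3 ≡ 1 (mod 2).
s = (0, 0, 1, 1)^T — this equals column 3 of H (binary 0011), so error is at position 3.
Correct: flip bit 3 of r = 010011000110110 to get c = 011011000110110.


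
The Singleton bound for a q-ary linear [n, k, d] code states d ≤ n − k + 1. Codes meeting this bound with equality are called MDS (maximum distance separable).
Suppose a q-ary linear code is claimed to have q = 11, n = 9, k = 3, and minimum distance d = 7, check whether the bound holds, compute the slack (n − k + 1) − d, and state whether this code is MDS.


Singleton RHS = n − k + 1 = 7, slack = 0, bound satisfied, MDS.

Singleton bound: d ≤ n − k + 1.
Here n = 9, k = 3, so n − k + 1 = 7.
Given d = 7, check d ≤ 7: YES.
Slack = (n − k + 1) − d = 0.
The code is MDS (slack = 0).
Description: the claimed parameters are [9, 3, 7]_11; such a code would be MDS (meets Singleton bound).


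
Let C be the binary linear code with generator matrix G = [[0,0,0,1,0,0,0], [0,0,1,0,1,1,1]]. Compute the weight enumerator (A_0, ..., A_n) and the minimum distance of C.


Weight distribution: A_0 = 1, A_1 = 1, A_4 = 1, A_5 = 1. Minimum distance d = 1.

Enumerate all 2^2 = 4 messages m ∈ F_2^2.
For each, compute codeword c = mG in F_2^7, then tally its weight.
  m = 00 → c = 0000000, weight = 0.
  m = 10 → c = 0001000, weight = 1.
  m = 01 → c = 0010111, weight = 4.
  m = 11 → c = 0011111, weight = 5.
Tally weights:
  weight 0: 1 codewords.
  weight 1: 1 codewords.
  weight 4: 1 codewords.
  weight 5: 1 codewords.
Minimum distance d = smallest w > 0 with A_w > 0 = 1.
Sanity: Σ A_w = 4 = 2^2 = 4 ✓.
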